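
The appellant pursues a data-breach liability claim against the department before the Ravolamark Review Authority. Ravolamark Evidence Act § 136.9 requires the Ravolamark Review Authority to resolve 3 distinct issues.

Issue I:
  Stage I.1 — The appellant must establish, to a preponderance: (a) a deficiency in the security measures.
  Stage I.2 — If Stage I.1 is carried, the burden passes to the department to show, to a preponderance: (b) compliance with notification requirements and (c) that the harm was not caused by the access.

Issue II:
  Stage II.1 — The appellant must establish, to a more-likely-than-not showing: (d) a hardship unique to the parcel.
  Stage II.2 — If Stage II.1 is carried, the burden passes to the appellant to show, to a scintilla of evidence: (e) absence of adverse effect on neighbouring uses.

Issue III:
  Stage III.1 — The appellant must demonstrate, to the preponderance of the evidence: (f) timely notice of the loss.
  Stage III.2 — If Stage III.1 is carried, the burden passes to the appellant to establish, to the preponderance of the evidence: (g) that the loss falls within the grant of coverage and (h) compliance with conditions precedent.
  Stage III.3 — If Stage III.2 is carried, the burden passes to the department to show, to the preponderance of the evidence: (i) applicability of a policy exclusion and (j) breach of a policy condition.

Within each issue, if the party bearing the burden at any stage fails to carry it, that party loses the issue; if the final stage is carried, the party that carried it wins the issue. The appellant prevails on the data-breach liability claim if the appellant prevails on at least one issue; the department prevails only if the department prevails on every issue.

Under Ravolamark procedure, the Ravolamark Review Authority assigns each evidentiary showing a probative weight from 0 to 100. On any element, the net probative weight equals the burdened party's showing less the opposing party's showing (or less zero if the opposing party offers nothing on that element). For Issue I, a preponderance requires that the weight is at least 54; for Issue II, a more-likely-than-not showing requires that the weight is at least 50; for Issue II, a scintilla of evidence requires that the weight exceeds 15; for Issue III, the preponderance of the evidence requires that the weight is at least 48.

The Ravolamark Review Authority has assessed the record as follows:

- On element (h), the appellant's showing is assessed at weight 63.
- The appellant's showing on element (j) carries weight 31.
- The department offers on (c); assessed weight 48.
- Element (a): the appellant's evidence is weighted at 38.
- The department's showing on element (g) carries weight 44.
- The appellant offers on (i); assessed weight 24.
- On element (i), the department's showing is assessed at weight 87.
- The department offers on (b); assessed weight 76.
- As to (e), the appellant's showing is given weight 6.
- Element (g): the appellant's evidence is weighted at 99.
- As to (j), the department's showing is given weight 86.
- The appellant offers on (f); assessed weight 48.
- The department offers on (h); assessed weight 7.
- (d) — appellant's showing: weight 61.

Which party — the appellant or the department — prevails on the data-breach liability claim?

department

— Issue I —
Stage I.1 — burden on appellant; standard: a preponderance (weight is at least 54).
    (a): 38 < 54 [not met]
  The appellant does not carry Stage I.1.
So the department prevails on this issue.
— Issue II —
Stage II.1 (appellant, a more-likely-than-not showing, weight is at least 50): (d) 61 ≥ 50 — meets.
  Stage II.1 is satisfied; the appellant continues to bear the burden.
Stage II.2 (appellant, a scintilla of evidence, weight exceeds 15): (e) 6 ≤ 15 — fails.
  The appellant does not carry Stage II.2.
The analysis ends at Stage II.2; the department prevails on this issue.
— Issue III —
Stage III.1 — burden on appellant; standard: the preponderance of the evidence (weight is at least 48).
    (f): 48 ≥ 48 [met]
  All elements met. The appellant retains the burden for Stage III.2.
Stage III.2 — burden on appellant; standard: the preponderance of the evidence (weight is at least 48).
    (g): 99 − 44 = 55 ≥ 48 [met]
    (h): 63 − 7 = 56 ≥ 48 [met]
  Stage III.2 carried; the burden shifts to the department.
Stage III.3 — burden on department; standard: the preponderance of the evidence (weight is at least 48).
    (i): 87 − 24 = 63 ≥ 48 [met]
    (j): 86 − 31 = 55 ≥ 48 [met]
  All elements met at the final stage.
Every stage carried; the department prevails on this issue.
Per-issue: Issue I → department; Issue II → department; Issue III → department. The appellant must prevail on at least one issue; overall, the department prevails.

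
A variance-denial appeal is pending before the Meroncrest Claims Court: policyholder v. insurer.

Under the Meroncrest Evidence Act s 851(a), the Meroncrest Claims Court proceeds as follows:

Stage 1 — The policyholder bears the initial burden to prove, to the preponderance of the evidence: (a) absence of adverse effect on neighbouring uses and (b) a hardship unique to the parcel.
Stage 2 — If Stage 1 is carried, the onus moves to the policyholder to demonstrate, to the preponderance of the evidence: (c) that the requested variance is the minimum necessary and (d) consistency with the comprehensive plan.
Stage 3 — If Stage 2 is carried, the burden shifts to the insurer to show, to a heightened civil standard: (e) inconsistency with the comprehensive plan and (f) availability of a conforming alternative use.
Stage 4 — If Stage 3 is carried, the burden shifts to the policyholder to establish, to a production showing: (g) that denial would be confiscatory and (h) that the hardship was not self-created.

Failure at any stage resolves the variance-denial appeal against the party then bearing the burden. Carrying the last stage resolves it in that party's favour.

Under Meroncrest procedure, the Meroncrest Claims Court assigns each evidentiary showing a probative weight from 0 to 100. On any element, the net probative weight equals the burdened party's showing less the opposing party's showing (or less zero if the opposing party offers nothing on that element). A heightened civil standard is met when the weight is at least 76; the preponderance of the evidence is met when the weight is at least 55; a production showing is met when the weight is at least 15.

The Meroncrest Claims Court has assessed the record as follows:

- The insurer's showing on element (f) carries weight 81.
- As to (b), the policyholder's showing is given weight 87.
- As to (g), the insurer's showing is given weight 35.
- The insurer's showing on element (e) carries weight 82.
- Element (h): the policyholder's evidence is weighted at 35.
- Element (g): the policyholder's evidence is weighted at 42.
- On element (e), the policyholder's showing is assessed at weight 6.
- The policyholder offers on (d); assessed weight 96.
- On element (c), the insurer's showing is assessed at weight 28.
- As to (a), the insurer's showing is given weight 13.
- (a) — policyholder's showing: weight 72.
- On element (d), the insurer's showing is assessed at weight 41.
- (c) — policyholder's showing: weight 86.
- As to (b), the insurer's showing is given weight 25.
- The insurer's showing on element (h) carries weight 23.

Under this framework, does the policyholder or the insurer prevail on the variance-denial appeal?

At Stage 1 the policyholder must meet the preponderance of the evidence (weight is at least 55): on (a) the weight is 72 less the opposing 13 gives net 59, ≥ 55, so (a) meets the standard; on (b) the weight is 87 less the opposing 25 gives net 62, which does reach 55, so (b) meets the standard.
  All elements met. The policyholder retains the burden for Stage 2.
At Stage 2 the policyholder must meet the preponderance of the evidence (weight is at least 55): on (c) the weight is 86 less the opposing 28 gives net 58, which does reach 55, so (c) meets the standard; on (d) the weight is 96 less the opposing 41 gives net 55, ≥ 55, so (d) meets the standard.
  All elements met. The burden passes to the insurer.
At Stage 3 the insurer must meet a heightened civil standard (weight is at least 76): on (e) the weight is 82 less the opposing 6 gives net 76, ≥ 76, so (e) meets the standard; on (f) the weight is 81, ≥ 76, so (f) meets the standard.
  Stage 3 is satisfied; the onus moves to the policyholder.
At Stage 4 the policyholder must meet a production showing (weight is at least 15): on (g) the weight is 42 less the opposing 35 gives net 7, < 15, so (g) does not meet the standard; on (h) the weight is 35 less the opposing 23 gives net 12, < 15, so (h) does not meet the standard.
  The policyholder does not carry Stage 4.
So the insurer prevails.

insurer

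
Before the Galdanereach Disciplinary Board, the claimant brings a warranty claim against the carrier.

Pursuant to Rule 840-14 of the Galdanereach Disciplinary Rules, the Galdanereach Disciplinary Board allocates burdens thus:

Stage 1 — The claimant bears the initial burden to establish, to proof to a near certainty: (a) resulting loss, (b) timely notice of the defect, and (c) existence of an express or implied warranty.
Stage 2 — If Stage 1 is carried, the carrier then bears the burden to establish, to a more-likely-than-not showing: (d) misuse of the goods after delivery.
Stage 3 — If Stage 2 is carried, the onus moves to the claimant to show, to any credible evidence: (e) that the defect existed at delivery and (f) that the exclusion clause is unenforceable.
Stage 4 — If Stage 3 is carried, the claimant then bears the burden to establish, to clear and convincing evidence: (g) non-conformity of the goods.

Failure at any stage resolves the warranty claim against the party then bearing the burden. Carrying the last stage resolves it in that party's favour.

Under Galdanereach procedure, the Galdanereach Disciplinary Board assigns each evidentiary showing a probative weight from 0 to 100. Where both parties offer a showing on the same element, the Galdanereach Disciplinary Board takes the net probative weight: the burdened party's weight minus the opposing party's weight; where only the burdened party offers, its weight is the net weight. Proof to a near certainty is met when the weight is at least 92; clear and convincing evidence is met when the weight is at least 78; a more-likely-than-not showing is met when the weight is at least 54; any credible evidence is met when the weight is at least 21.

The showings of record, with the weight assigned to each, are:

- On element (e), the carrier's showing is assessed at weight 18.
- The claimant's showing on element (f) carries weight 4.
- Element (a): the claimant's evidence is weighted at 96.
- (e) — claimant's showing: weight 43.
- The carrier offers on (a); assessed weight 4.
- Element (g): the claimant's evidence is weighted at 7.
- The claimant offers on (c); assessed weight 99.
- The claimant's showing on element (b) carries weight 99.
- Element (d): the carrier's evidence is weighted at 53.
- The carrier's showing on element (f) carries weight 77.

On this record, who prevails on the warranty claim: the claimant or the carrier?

Stage 1 (claimant, proof to a near certainty, weight is at least 92): (a) net 96−4=92 ≥ 92 — meets; (b) 99 ≥ 92 — meets; (c) 99 ≥ 92 — meets.
  Stage 1 carried; the burden shifts to the carrier.
Stage 2 (carrier, a more-likely-than-not showing, weight is at least 54): (d) 53 < 54 — fails.
  Not every element is met, so the carrier fails to carry Stage 2.
The analysis ends at Stage 2; the claimant prevails.

claimant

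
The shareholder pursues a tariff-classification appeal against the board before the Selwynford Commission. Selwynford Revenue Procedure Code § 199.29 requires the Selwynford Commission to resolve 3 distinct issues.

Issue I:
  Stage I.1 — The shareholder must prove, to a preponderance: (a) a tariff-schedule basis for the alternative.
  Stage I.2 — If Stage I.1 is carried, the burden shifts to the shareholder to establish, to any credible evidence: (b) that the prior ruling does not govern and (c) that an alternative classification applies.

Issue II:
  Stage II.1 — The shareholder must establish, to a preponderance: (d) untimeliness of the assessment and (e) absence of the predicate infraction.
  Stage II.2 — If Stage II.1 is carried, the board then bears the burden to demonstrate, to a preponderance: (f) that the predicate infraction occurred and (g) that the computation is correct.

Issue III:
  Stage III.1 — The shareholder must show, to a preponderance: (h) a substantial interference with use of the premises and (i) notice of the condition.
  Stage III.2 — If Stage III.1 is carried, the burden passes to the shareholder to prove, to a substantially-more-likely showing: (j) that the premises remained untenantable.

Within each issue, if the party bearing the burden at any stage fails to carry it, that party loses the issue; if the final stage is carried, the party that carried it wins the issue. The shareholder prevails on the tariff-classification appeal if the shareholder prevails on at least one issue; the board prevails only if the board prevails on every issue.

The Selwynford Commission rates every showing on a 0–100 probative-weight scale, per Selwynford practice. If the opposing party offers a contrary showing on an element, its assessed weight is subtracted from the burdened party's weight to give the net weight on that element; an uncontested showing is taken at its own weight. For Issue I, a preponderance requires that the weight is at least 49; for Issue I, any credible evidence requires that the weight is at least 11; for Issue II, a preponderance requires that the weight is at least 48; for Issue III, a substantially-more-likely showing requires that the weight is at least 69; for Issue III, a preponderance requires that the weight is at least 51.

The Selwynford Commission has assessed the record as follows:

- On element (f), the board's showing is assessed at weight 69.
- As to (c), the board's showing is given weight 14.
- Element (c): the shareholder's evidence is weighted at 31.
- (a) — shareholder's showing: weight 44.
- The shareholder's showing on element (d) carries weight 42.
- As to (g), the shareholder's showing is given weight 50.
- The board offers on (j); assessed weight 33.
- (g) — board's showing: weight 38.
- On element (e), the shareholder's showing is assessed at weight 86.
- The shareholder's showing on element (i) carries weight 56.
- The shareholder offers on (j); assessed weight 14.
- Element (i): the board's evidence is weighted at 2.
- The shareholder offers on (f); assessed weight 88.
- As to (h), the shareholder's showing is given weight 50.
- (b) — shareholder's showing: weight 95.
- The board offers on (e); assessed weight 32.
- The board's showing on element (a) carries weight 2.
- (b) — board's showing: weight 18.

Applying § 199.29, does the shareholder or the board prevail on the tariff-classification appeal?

— Issue I —
At Stage I.1 the shareholder must meet a preponderance (weight is at least 49): on (a) the weight is 44 less the opposing 2 gives net 42, < 49, so (a) does not meet the standard.
  Not every element is met, so the shareholder fails to carry Stage I.1.
So the board prevails on this issue.
— Issue II —
At Stage II.1 the shareholder must meet a preponderance (weight is at least 48): on (d) the weight is 42, < 48, so (d) does not meet the standard; on (e) the weight is 86 less the opposing 32 gives net 54, ≥ 48, so (e) meets the standard.
  The shareholder does not carry Stage II.1.
The analysis ends at Stage II.1; the board prevails on this issue.
— Issue III —
Stage III.1 (shareholder, a preponderance, weight is at least 51): (h) 50 < 51 — fails; (i) net 56−2=54 ≥ 51 — meets.
  Not every element is met, so the shareholder fails to carry Stage III.1.
So the board prevails on this issue.
Per-issue: Issue I → board; Issue II → board; Issue III → board. The shareholder must prevail on at least one issue; overall, the board prevails.

board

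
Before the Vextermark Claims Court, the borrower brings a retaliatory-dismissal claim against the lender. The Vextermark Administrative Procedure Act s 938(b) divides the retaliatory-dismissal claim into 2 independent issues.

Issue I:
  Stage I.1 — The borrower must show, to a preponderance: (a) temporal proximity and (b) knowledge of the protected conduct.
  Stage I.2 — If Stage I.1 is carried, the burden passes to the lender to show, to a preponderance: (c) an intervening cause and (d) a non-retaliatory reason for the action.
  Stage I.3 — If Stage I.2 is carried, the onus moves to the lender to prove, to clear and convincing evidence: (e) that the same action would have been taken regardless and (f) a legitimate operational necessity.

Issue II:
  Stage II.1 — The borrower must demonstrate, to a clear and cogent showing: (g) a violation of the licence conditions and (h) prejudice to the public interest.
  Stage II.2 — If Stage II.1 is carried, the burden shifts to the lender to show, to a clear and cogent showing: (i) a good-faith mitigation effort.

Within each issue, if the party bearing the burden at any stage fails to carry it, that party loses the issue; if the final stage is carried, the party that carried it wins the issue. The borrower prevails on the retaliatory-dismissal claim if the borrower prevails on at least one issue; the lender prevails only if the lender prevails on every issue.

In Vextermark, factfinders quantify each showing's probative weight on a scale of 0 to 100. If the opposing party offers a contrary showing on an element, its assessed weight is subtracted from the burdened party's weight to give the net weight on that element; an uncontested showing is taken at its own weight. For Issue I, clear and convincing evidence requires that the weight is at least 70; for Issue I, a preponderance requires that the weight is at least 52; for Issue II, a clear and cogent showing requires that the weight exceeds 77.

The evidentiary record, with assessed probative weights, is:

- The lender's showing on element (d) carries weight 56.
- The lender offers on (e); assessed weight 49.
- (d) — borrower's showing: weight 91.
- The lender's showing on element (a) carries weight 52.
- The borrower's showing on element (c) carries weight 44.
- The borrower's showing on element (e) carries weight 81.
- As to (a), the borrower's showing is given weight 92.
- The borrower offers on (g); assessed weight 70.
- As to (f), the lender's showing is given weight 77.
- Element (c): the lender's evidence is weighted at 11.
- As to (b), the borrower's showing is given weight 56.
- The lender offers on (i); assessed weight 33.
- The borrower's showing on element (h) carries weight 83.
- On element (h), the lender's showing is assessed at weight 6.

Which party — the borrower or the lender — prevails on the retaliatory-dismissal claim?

lender

— Issue I —
Stage I.1 — burden on borrower; standard: a preponderance (weight is at least 52).
    (a): 92 − 52 = 40 < 52 [not met]
    (b): 56 ≥ 52 [met]
  The borrower does not carry Stage I.1.
The lender prevails on this issue.
— Issue II —
At Stage II.1 the borrower must meet a clear and cogent showing (weight exceeds 77): on (g) the weight is 70, which does not exceed 77, so (g) does not meet the standard; on (h) the weight is 83 less the opposing 6 gives net 77, ≤ 77, so (h) does not meet the standard.
  Not every element is met, so the borrower fails to carry Stage II.1.
The lender prevails on this issue.
Per-issue: Issue I → lender; Issue II → lender. The borrower must prevail on at least one issue; overall, the lender prevails.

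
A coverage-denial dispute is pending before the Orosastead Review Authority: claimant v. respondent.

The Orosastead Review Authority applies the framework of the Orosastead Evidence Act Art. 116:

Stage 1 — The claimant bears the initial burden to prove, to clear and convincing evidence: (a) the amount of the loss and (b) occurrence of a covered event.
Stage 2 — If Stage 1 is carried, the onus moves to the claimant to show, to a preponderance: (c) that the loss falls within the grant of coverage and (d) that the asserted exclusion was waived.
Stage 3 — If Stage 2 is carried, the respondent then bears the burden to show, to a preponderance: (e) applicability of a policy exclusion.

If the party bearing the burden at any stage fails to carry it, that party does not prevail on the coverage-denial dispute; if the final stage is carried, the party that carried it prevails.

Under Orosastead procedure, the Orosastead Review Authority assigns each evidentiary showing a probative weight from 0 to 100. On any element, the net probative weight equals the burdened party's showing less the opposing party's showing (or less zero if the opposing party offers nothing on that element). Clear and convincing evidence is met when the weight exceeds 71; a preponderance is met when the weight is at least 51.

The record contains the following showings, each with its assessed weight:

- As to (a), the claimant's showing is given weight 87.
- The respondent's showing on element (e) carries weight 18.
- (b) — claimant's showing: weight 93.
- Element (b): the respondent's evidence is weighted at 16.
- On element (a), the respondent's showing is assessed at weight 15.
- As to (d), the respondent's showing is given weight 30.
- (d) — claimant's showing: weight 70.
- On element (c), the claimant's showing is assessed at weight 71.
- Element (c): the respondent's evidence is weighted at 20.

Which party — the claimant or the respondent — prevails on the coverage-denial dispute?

respondent

Stage 1 (claimant, clear and convincing evidence, weight exceeds 71): (a) net 87−15=72 > 71 — meets; (b) net 93−16=77 > 71 — meets.
  Stage 1 carried; the burden remains with the claimant.
Stage 2 (claimant, a preponderance, weight is at least 51): (c) net 71−20=51 ≥ 51 — meets; (d) net 70−30=40 < 51 — fails.
  Stage 2 not carried; the claimant fails its burden.
The respondent prevails.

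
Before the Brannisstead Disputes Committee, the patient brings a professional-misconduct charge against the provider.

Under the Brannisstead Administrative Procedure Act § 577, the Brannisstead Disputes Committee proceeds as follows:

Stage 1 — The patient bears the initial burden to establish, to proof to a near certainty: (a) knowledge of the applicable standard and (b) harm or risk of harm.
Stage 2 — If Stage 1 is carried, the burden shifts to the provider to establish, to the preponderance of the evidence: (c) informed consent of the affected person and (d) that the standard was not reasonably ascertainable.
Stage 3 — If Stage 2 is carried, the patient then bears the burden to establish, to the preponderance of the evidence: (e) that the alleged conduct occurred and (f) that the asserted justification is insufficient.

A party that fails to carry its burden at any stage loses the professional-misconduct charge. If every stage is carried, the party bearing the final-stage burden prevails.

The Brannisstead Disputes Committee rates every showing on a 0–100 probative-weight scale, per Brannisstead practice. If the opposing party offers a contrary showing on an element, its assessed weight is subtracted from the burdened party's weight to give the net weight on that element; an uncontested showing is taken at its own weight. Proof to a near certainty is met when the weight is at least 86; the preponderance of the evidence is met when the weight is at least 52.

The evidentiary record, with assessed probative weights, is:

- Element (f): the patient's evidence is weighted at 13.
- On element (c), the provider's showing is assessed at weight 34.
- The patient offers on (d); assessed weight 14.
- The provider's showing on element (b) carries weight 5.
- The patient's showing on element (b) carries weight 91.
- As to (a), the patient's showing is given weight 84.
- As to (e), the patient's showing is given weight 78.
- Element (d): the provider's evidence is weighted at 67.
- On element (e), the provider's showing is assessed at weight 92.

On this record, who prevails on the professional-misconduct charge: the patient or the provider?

At Stage 1 the patient must meet proof to a near certainty (weight is at least 86): on (a) the weight is 84, < 86, so (a) does not meet the standard; on (b) the weight is 91 less the opposing 5 gives net 86, ≥ 86, so (b) meets the standard.
  The patient does not carry Stage 1.
The analysis ends at Stage 1; the provider prevails.

provider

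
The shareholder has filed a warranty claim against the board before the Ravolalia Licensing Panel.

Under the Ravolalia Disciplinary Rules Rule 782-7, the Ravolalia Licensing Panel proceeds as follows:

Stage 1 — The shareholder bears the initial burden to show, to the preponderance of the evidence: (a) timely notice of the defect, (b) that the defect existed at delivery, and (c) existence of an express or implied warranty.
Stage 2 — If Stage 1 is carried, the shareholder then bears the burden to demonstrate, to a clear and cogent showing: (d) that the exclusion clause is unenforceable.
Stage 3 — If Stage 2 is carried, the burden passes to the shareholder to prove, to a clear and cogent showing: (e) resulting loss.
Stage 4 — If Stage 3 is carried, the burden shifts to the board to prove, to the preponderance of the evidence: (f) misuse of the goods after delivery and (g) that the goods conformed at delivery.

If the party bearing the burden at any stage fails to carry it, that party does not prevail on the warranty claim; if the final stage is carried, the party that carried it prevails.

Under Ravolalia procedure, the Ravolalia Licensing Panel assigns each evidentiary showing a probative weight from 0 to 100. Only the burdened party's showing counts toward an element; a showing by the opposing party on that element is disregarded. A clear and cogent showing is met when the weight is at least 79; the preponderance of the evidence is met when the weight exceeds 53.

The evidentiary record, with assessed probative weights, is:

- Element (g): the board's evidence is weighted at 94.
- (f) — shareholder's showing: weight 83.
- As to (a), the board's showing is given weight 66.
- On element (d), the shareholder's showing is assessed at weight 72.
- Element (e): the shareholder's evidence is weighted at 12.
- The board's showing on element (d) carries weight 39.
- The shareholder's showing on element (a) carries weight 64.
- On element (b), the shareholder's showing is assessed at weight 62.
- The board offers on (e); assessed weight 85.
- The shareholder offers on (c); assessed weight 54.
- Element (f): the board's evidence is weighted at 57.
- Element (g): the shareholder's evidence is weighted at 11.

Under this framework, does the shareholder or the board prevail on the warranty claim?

Stage 1 (shareholder, the preponderance of the evidence, weight exceeds 53): (a) 64 (board's 66 disregarded) > 53 — meets; (b) 62 > 53 — meets; (c) 54 > 53 — meets.
  Stage 1 is satisfied; the shareholder continues to bear the burden.
Stage 2 (shareholder, a clear and cogent showing, weight is at least 79): (d) 72 (board's 39 disregarded) < 79 — fails.
  The shareholder does not carry Stage 2.
So the board prevails.

board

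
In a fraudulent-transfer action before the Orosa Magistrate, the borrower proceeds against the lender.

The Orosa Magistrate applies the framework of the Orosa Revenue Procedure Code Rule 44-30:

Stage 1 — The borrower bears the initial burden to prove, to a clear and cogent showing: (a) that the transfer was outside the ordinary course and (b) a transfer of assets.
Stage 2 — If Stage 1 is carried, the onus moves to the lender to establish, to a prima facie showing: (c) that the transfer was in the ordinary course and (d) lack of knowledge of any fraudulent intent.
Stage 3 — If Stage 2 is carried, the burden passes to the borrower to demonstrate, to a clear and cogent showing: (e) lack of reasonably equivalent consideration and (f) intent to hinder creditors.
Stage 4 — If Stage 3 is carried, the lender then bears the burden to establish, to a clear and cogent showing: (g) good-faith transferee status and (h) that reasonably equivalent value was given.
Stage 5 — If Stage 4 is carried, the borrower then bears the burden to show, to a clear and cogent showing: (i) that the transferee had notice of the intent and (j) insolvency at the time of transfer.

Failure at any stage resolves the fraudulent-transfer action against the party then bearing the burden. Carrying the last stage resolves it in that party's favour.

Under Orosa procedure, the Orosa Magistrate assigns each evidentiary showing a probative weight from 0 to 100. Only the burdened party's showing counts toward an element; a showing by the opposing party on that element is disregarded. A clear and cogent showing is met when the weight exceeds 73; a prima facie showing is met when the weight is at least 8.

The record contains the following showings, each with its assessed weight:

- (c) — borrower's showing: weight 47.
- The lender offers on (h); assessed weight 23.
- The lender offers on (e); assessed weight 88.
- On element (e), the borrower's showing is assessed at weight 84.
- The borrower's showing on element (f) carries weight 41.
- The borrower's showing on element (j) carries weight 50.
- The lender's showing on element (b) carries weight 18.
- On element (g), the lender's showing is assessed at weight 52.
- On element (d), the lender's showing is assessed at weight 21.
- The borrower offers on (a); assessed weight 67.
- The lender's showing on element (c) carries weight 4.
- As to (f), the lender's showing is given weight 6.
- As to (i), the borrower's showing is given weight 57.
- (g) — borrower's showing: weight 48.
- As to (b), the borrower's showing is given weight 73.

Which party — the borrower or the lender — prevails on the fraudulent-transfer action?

At Stage 1 the borrower must meet a clear and cogent showing (weight exceeds 73): on (a) the weight is 67, ≤ 73, so (a) does not meet the standard; on (b) the weight is 73 (the lender's 18 is given no effect), which does not exceed 73, so (b) does not meet the standard.
  The borrower does not carry Stage 1.
The lender prevails.

lender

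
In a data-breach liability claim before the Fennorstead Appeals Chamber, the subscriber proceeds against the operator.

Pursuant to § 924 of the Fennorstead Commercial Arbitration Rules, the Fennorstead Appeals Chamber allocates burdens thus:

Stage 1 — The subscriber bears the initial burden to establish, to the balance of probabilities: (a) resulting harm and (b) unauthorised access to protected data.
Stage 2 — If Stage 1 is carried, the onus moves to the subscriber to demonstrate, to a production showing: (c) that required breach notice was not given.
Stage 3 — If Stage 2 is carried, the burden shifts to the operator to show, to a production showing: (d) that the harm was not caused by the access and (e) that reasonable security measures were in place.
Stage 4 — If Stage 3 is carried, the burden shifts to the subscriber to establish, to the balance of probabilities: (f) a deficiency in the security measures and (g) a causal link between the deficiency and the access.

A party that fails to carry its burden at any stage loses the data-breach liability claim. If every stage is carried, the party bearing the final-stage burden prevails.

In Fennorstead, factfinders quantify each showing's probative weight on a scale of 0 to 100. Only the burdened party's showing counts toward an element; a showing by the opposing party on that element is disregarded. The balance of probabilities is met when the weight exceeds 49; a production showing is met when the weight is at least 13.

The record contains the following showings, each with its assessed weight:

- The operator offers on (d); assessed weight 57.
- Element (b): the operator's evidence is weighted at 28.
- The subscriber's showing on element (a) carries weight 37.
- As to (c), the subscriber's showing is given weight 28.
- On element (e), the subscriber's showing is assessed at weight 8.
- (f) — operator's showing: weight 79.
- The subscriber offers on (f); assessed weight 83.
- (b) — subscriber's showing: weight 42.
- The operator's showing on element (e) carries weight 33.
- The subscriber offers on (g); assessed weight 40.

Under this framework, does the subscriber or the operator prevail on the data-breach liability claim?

Stage 1 (subscriber, the balance of probabilities, weight exceeds 49): (a) 37 ≤ 49 — fails; (b) 42 (operator's 28 disregarded) ≤ 49 — fails.
  Not every element is met, so the subscriber fails to carry Stage 1.
The analysis ends at Stage 1; the operator prevails.

operator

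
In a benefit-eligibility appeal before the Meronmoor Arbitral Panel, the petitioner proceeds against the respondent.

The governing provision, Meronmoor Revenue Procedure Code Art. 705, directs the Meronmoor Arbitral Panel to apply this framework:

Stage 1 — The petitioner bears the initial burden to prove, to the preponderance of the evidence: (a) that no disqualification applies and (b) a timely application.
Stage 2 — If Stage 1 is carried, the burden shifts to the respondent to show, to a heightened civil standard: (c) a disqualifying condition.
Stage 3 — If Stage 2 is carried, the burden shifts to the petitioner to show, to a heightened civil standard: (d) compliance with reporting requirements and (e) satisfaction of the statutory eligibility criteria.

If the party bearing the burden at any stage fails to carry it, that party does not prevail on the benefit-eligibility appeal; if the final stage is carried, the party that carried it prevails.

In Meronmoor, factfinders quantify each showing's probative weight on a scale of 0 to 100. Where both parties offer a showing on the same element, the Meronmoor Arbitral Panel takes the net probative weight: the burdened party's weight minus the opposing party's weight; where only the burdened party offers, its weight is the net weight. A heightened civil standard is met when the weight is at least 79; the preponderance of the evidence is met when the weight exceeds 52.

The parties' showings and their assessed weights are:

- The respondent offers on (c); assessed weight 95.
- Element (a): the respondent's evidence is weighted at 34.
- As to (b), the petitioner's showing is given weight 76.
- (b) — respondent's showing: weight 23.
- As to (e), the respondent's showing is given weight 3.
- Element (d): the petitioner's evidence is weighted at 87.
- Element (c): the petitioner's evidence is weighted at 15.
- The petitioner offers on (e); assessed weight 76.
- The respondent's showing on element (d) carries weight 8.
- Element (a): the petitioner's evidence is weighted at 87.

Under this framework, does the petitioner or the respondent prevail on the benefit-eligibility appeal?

At Stage 1 the petitioner must meet the preponderance of the evidence (weight exceeds 52): on (a) the weight is 87 less the opposing 34 gives net 53, which does exceed 52, so (a) meets the standard; on (b) the weight is 76 less the opposing 23 gives net 53, which does exceed 52, so (b) meets the standard.
  Stage 1 is satisfied; the onus moves to the respondent.
At Stage 2 the respondent must meet a heightened civil standard (weight is at least 79): on (c) the weight is 95 less the opposing 15 gives net 80, ≥ 79, so (c) meets the standard.
  All elements met. The burden passes to the petitioner.
At Stage 3 the petitioner must meet a heightened civil standard (weight is at least 79): on (d) the weight is 87 less the opposing 8 gives net 79, ≥ 79, so (d) meets the standard; on (e) the weight is 76 less the opposing 3 gives net 73, < 79, so (e) does not meet the standard.
  The petitioner does not carry Stage 3.
So the respondent prevails.

respondent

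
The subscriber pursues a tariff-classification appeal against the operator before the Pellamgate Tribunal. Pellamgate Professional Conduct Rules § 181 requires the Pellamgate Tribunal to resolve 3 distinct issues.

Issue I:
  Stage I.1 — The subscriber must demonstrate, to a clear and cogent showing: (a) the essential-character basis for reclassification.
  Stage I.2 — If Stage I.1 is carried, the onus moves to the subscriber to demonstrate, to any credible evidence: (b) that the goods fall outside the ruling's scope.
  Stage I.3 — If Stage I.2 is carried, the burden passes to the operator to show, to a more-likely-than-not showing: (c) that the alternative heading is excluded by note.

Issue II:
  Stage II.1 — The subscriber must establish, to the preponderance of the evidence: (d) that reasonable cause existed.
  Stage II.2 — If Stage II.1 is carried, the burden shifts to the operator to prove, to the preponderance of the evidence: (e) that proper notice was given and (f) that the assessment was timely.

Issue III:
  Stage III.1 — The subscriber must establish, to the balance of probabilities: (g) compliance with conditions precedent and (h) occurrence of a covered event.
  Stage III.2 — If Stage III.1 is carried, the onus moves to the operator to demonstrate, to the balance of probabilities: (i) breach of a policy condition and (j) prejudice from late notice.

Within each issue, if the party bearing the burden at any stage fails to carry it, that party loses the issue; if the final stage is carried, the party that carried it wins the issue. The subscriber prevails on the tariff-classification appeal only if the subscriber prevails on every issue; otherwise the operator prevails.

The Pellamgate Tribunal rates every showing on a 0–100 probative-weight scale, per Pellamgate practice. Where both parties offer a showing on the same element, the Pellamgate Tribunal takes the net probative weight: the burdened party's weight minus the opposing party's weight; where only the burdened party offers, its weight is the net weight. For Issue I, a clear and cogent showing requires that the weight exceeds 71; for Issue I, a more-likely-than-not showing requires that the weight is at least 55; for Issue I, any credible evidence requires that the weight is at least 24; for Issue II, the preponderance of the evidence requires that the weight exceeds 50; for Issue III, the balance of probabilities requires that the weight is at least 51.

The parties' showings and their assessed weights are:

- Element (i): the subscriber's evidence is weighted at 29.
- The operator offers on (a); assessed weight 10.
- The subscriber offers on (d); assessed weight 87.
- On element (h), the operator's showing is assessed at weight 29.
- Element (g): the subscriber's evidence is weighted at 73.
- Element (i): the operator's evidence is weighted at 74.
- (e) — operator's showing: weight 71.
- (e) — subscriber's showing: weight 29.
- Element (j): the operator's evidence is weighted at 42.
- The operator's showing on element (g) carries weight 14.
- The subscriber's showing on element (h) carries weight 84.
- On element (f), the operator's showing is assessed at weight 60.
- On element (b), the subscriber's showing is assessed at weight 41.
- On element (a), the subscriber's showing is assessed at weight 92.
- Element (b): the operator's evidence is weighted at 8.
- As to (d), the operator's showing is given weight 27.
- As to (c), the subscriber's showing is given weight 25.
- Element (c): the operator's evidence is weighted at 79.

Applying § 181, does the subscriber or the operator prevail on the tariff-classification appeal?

— Issue I —
Stage I.1 — burden on subscriber; standard: a clear and cogent showing (weight exceeds 71).
    (a): 92 − 10 = 82 > 71 [met]
  All elements met. The subscriber retains the burden for Stage I.2.
Stage I.2 — burden on subscriber; standard: any credible evidence (weight is at least 24).
    (b): 41 − 8 = 33 ≥ 24 [met]
  All elements met. The burden passes to the operator.
Stage I.3 — burden on operator; standard: a more-likely-than-not showing (weight is at least 55).
    (c): 79 − 25 = 54 < 55 [not met]
  The operator does not carry Stage I.3.
So the subscriber prevails on this issue.
— Issue II —
At Stage II.1 the subscriber must meet the preponderance of the evidence (weight exceeds 50): on (d) the weight is 87 less the opposing 27 gives net 60, which does exceed 50, so (d) meets the standard.
  Stage II.1 is satisfied; the onus moves to the operator.
At Stage II.2 the operator must meet the preponderance of the evidence (weight exceeds 50): on (e) the weight is 71 less the opposing 29 gives net 42, which does not exceed 50, so (e) does not meet the standard; on (f) the weight is 60, which does exceed 50, so (f) meets the standard.
  The operator does not carry Stage II.2.
So the subscriber prevails on this issue.
— Issue III —
Stage III.1 — burden on subscriber; standard: the balance of probabilities (weight is at least 51).
    (g): 73 − 14 = 59 ≥ 51 [met]
    (h): 84 − 29 = 55 ≥ 51 [met]
  Stage III.1 is satisfied; the onus moves to the operator.
Stage III.2 — burden on operator; standard: the balance of probabilities (weight is at least 51).
    (i): 74 − 29 = 45 < 51 [not met]
    (j): 42 < 51 [not met]
  Not every element is met, so the operator fails to carry Stage III.2.
The subscriber prevails on this issue.
Per-issue: Issue I → subscriber; Issue II → subscriber; Issue III → subscriber. The subscriber must prevail on every issue; overall, the subscriber prevails.

subscriber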